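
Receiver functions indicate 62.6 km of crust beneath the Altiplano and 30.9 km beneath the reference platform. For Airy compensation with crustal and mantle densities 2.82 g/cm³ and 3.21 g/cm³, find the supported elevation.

3.85 km

Excess crust Δ = 62.6 km − 30.9 km = 31.7 km, split between elevation h and root r with h + r = Δ.
Airy balance ρ_c h = (ρ_m − ρ_c) r gives r = h ρ_c/(ρ_m − ρ_c), so h (1 + ρ_c/(ρ_m − ρ_c)) = Δ, i.e. h = Δ (ρ_m − ρ_c)/ρ_m.
h = 31.7 km × 0.39/3.21 = 3.85 km.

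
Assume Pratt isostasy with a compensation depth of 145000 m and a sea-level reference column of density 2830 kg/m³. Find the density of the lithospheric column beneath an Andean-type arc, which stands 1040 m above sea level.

2810 kg/m³

Pratt balance: ρ_ref D = ρ (D + h).
ρ = ρ_ref D/(D + h) = 2830 × 145000 m/(145000 m + 1040 m) = 2810 kg/m³.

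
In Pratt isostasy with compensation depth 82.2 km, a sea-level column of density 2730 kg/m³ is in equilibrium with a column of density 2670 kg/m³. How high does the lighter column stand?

ρ_ref D = ρ (D + h) → h = D (ρ_ref − ρ)/ρ.
h = 82.2 km × (2730 − 2670)/2670 = 1.85 km.

1.85 km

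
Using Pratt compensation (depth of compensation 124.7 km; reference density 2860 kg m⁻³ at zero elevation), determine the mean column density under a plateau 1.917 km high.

2820 kg m⁻³

Pratt balance: ρ_ref D = ρ (D + h).
ρ = ρ_ref D/(D + h) = 2860 × 124.7 km/(124.7 km + 1.917 km) = 2820 kg m⁻³.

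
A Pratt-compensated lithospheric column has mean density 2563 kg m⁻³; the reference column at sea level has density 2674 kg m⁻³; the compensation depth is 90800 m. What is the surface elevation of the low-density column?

3930 m

ρ_ref D = ρ (D + h) → h = D (ρ_ref − ρ)/ρ.
h = 90800 m × (2674 − 2563)/2563 = 3930 m.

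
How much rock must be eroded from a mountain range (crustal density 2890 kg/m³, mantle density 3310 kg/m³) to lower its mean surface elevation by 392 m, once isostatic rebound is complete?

3090 m

Net drop Δ = e − u = e − e ρ_c/ρ_m = e (ρ_m − ρ_c)/ρ_m.
e = Δ ρ_m/(ρ_m − ρ_c) = 392 m × 3310/420 = 3090 m.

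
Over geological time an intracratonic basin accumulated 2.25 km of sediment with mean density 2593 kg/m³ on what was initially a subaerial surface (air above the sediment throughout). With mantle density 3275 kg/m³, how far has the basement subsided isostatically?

Subaerial load: s = t ρ_sed / ρ_m = 2.25 km × 2593/3275 = 1.78 km.

1.78 km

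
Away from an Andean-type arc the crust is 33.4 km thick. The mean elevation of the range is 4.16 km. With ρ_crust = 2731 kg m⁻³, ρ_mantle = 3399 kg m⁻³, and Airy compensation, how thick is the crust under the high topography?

Root depth r = h ρ_c / (ρ_m − ρ_c) = 4.16 km × 2731 / 668 = 17.01 km.
Total thickness = T + h + r = 33.4 km + 4.16 km + 17.01 km = 54.6 km.

54.6 km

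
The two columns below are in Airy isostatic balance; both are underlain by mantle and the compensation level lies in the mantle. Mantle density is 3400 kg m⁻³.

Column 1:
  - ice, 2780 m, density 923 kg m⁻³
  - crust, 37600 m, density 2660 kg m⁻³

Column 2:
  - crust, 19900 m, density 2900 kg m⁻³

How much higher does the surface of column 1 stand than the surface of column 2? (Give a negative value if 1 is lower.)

For any compensation level in the mantle, the mantle terms cancel and isostasy reduces to e = (Σt_1 − Σt_2) − (Σ(ρt)_1 − Σ(ρt)_2) / ρ_m.
Σt_1 = 40380 m; Σt_2 = 19900 m; Σ(ρt)_1 = 102581940; Σ(ρt)_2 = 57710000 (in m·kg m⁻³).
e = (40380 − 19900) − (102581940 − 57710000) / 3400 = 7280 m.

7280 m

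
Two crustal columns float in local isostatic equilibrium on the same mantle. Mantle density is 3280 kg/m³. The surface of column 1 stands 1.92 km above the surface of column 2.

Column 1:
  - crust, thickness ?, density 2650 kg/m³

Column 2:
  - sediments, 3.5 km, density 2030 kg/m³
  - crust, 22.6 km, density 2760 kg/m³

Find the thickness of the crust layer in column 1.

Take the compensation level at the base of the deeper column (depth z_c below the surface of column 1) and equate Σ ρ_i t_i down to z_c; mantle fills any gap and the z_c terms cancel.
Column 1: x×2650 + (z_c − 0 − x)×3280
Column 2: 1.92×0 + 3.5×2030 + 22.6×2760 + (z_c − 1.92 − 26.1)×3280
The z_c×3280 term appears on both sides and cancels. Collect the known terms of each column as K = Σ(ρt)_known − 3280 × (depth of known layers): K_1 = 0 − 3280×0 = 0; K_2 = 69481 − 3280×(1.92 + 26.1) = −22424.6.
Balance: K_1 − x×(3280 − 2650) = K_2, so x = (K_1 − K_2)/(3280 − 2650) = 22424.6/630 = 35.6 km.

35.6 km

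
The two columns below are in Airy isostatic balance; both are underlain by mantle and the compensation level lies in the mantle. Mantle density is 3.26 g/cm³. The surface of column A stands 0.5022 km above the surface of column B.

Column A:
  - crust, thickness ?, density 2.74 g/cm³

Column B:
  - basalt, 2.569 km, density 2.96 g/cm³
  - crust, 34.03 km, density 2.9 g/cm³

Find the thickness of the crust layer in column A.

28.2 km

Take the compensation level at the base of the deeper column (depth z_c below the surface of column A) and equate Σ ρ_i t_i down to z_c; mantle fills any gap and the z_c terms cancel.
Column A: x×2.74 + (z_c − 0 − x)×3.26
Column B: 0.5022×0 + 2.569×2.96 + 34.03×2.9 + (z_c − 0.5022 − 36.599)×3.26
The z_c×3.26 term appears on both sides and cancels. Collect the known terms of each column as K = Σ(ρt)_known − 3.26 × (depth of known layers): K_A = 0 − 3.26×0 = 0; K_B = 106.29124 − 3.26×(0.5022 + 36.599) = −14.658672.
Balance: K_A − x×(3.26 − 2.74) = K_B, so x = (K_A − K_B)/(3.26 − 2.74) = 14.6587/0.52 = 28.2 km.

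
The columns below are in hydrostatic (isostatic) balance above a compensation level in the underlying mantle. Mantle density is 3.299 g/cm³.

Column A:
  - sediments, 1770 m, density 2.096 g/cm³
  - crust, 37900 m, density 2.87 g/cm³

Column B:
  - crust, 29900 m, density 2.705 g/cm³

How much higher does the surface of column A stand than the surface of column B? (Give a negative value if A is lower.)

190 m

For any compensation level in the mantle, the mantle terms cancel and isostasy reduces to e = (Σt_A − Σt_B) − (Σ(ρt)_A − Σ(ρt)_B) / ρ_m.
Σt_A = 39670 m; Σt_B = 29900 m; Σ(ρt)_A = 112482.92; Σ(ρt)_B = 80879.5 (in m·g/cm³).
e = (39670 − 29900) − (112482.92 − 80879.5) / 3.299 = 190 m.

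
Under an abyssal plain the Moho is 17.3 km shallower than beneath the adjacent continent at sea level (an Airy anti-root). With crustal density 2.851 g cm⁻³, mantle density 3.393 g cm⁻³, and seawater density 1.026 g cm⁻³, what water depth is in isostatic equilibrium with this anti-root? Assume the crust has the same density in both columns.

5.14 km

Replacing a thickness d of crust by seawater at the top must be balanced by replacing crust with mantle at the base: d (ρ_c − ρ_w) = a (ρ_m − ρ_c).
d = a (ρ_m − ρ_c)/(ρ_c − ρ_w) = 17.3 km × 0.542/1.825 = 5.14 km.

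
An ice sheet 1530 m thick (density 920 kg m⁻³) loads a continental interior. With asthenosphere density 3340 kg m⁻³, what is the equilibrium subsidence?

421 m

By Archimedes' principle applied to the lithosphere: the ice load ρ_ice t is balanced by mantle displaced below, ρ_m s.
s = t ρ_ice / ρ_m = 1530 m × 920/3340 = 421 m.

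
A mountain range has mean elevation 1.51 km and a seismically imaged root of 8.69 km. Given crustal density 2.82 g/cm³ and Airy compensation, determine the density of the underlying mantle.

3.31 g/cm³

Airy balance: ρ_c h = (ρ_m − ρ_c) r → ρ_m = ρ_c (1 + h/r).
ρ_m = 2.82 × (1 + 1.51 km/8.69 km) = 3.31 g/cm³.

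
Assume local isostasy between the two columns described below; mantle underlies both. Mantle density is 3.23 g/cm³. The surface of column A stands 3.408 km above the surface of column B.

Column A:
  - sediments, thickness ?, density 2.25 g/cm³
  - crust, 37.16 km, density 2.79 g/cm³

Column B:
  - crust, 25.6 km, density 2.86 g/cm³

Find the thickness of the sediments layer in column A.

Take the compensation level at the base of the deeper column (depth z_c below the surface of column A) and equate Σ ρ_i t_i down to z_c; mantle fills any gap and the z_c terms cancel.
Column A: x×2.25 + 37.16×2.79 + (z_c − 37.16 − x)×3.23
Column B: 3.408×0 + 25.6×2.86 + (z_c − 3.408 − 25.6)×3.23
The z_c×3.23 term appears on both sides and cancels. Collect the known terms of each column as K = Σ(ρt)_known − 3.23 × (depth of known layers): K_A = 103.6764 − 3.23×37.16 = −16.3504; K_B = 73.216 − 3.23×(3.408 + 25.6) = −20.47984.
Balance: K_A − x×(3.23 − 2.25) = K_B, so x = (K_A − K_B)/(3.23 − 2.25) = 4.12944/0.98 = 4.21 km.

4.21 km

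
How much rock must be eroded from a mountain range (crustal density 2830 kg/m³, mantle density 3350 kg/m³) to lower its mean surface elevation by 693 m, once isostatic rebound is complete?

4460 m

Net drop Δ = e − u = e − e ρ_c/ρ_m = e (ρ_m − ρ_c)/ρ_m.
e = Δ ρ_m/(ρ_m − ρ_c) = 693 m × 3350/520 = 4460 m.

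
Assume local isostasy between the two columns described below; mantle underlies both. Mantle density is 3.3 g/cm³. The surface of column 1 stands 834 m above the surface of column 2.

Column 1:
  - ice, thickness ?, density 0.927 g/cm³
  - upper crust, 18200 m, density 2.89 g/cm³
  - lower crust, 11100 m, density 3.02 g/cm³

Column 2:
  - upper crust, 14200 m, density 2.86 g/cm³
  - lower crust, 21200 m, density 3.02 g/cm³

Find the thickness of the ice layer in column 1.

1840 m

Take the compensation level at the base of the deeper column (depth z_c below the surface of column 1) and equate Σ ρ_i t_i down to z_c; mantle fills any gap and the z_c terms cancel.
Column 1: x×0.927 + 18200×2.89 + 11100×3.02 + (z_c − 29300 − x)×3.3
Column 2: 834×0 + 14200×2.86 + 21200×3.02 + (z_c − 834 − 35400)×3.3
The z_c×3.3 term appears on both sides and cancels. Collect the known terms of each column as K = Σ(ρt)_known − 3.3 × (depth of known layers): K_1 = 86120 − 3.3×29300 = −10570; K_2 = 104636 − 3.3×(834 + 35400) = −14936.2.
Balance: K_1 − x×(3.3 − 0.927) = K_2, so x = (K_1 − K_2)/(3.3 − 0.927) = 4366.2/2.373 = 1840 m.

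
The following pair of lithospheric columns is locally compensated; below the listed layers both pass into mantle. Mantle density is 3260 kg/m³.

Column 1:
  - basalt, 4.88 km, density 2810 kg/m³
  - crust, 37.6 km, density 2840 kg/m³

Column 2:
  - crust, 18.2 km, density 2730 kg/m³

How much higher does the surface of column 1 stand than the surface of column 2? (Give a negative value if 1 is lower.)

For any compensation level in the mantle, the mantle terms cancel and isostasy reduces to e = (Σt_1 − Σt_2) − (Σ(ρt)_1 − Σ(ρt)_2) / ρ_m.
Σt_1 = 42.48 km; Σt_2 = 18.2 km; Σ(ρt)_1 = 120496.8; Σ(ρt)_2 = 49686 (in km·kg/m³).
e = (42.48 − 18.2) − (120496.8 − 49686) / 3260 = 2.56 km.

2.56 km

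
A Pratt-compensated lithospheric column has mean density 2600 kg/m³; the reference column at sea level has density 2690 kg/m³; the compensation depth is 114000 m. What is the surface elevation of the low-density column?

ρ_ref D = ρ (D + h) → h = D (ρ_ref − ρ)/ρ.
h = 114000 m × (2690 − 2600)/2600 = 3950 m.

3950 m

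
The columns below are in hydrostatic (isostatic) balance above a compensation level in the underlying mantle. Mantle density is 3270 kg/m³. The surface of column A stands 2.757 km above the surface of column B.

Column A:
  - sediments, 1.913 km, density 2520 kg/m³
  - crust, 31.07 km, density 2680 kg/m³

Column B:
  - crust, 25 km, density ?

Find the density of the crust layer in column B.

Take the compensation level at the base of the deeper column (depth z_c below the surface of column A) and equate Σ ρ_i t_i down to z_c; mantle fills any gap and the z_c terms cancel.
Column A: 1.913×2520 + 31.07×2680 + (z_c − 32.983)×3270
Column B: 2.757×0 + 25×ρ + (z_c − 2.757 − 25)×3270
The z_c×3270 term appears on both sides and cancels. Collect the known terms of each column as K = Σ(ρt)_known − 3270 × (depth of known layers): K_A = 88088.36 − 3270×32.983 = −19766.05; K_B = 0 − 3270×(2.757 + 25) = −90765.39.
Balance: K_A = K_B + 25×ρ, so ρ = (K_A − K_B)/25 = 70999.3/25 = 2840 kg/m³.

2840 kg/m³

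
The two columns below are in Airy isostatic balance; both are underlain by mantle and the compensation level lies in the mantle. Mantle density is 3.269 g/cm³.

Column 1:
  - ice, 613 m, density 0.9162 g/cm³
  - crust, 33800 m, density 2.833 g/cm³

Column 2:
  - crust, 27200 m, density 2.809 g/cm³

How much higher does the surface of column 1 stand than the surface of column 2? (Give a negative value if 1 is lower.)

1120 m

For any compensation level in the mantle, the mantle terms cancel and isostasy reduces to e = (Σt_1 − Σt_2) − (Σ(ρt)_1 − Σ(ρt)_2) / ρ_m.
Σt_1 = 34413 m; Σt_2 = 27200 m; Σ(ρt)_1 = 96317.0306; Σ(ρt)_2 = 76404.8 (in m·g/cm³).
e = (34413 − 27200) − (96317.0306 − 76404.8) / 3.269 = 1120 m.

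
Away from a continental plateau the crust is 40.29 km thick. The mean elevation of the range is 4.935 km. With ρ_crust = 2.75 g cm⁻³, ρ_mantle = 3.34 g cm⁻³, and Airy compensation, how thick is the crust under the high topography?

68.2 km

Root depth r = h ρ_c / (ρ_m − ρ_c) = 4.935 km × 2.75 / 0.59 = 23 km.
Total thickness = T + h + r = 40.29 km + 4.935 km + 23 km = 68.2 km.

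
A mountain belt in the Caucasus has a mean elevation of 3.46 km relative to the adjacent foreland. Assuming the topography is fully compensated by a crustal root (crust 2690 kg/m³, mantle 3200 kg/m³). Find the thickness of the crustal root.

18.2 km

By Archimedes' principle applied to the lithosphere: the weight of the topography is balanced by the buoyancy of the root, ρ_c h = (ρ_m − ρ_c) r.
r = h · ρ_c / (ρ_m − ρ_c) = 3.46 km × 2690 / (3200 − 2690) = 18.2 km.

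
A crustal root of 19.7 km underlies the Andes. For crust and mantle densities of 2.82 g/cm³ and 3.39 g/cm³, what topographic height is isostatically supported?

Equating mass per unit area of the two columns: ρ_c h = (ρ_m − ρ_c) r.
h = r (ρ_m − ρ_c) / ρ_c = 19.7 km × (3.39 − 2.82) / 2.82 = 3.98 km.

3.98 km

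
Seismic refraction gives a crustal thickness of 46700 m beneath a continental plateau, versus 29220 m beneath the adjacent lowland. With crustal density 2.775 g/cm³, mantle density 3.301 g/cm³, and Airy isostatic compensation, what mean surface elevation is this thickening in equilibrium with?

2790 m

Excess crust Δ = 46700 m − 29220 m = 17480 m, split between elevation h and root r with h + r = Δ.
Airy balance ρ_c h = (ρ_m − ρ_c) r gives r = h ρ_c/(ρ_m − ρ_c), so h (1 + ρ_c/(ρ_m − ρ_c)) = Δ, i.e. h = Δ (ρ_m − ρ_c)/ρ_m.
h = 17480 m × 0.526/3.301 = 2790 m.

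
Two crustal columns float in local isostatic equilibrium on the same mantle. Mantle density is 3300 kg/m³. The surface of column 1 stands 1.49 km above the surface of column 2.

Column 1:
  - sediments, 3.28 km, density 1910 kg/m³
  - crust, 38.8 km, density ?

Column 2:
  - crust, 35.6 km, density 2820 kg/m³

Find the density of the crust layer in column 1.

Take the compensation level at the base of the deeper column (depth z_c below the surface of column 1) and equate Σ ρ_i t_i down to z_c; mantle fills any gap and the z_c terms cancel.
Column 1: 3.28×1910 + 38.8×ρ + (z_c − 42.08)×3300
Column 2: 1.49×0 + 35.6×2820 + (z_c − 1.49 − 35.6)×3300
The z_c×3300 term appears on both sides and cancels. Collect the known terms of each column as K = Σ(ρt)_known − 3300 × (depth of known layers): K_1 = 6264.8 − 3300×42.08 = −132599.2; K_2 = 100392 − 3300×(1.49 + 35.6) = −22005.
Balance: K_1 + 38.8×ρ = K_2, so ρ = (K_2 − K_1)/38.8 = 110594/38.8 = 2850 kg/m³.

2850 kg/m³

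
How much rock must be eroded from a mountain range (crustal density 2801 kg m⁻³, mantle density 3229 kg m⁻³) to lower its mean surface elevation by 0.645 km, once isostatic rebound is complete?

4.87 km

Net drop Δ = e − u = e − e ρ_c/ρ_m = e (ρ_m − ρ_c)/ρ_m.
e = Δ ρ_m/(ρ_m − ρ_c) = 0.645 km × 3229/428 = 4.87 km.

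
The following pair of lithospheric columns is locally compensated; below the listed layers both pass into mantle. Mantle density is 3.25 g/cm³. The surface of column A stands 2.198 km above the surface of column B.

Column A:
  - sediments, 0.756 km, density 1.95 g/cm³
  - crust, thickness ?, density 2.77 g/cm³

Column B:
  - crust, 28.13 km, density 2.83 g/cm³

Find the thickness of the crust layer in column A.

37.4 km

Take the compensation level at the base of the deeper column (depth z_c below the surface of column A) and equate Σ ρ_i t_i down to z_c; mantle fills any gap and the z_c terms cancel.
Column A: 0.756×1.95 + x×2.77 + (z_c − 0.756 − x)×3.25
Column B: 2.198×0 + 28.13×2.83 + (z_c − 2.198 − 28.13)×3.25
The z_c×3.25 term appears on both sides and cancels. Collect the known terms of each column as K = Σ(ρt)_known − 3.25 × (depth of known layers): K_A = 1.4742 − 3.25×0.756 = −0.9828; K_B = 79.6079 − 3.25×(2.198 + 28.13) = −18.9581.
Balance: K_A − x×(3.25 − 2.77) = K_B, so x = (K_A − K_B)/(3.25 − 2.77) = 17.9753/0.48 = 37.4 km.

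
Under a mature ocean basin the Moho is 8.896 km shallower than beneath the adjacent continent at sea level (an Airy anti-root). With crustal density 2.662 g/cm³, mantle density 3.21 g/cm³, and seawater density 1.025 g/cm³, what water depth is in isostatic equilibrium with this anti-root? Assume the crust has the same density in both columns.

2.98 km

Replacing a thickness d of crust by seawater at the top must be balanced by replacing crust with mantle at the base: d (ρ_c − ρ_w) = a (ρ_m − ρ_c).
d = a (ρ_m − ρ_c)/(ρ_c − ρ_w) = 8.896 km × 0.548/1.637 = 2.98 km.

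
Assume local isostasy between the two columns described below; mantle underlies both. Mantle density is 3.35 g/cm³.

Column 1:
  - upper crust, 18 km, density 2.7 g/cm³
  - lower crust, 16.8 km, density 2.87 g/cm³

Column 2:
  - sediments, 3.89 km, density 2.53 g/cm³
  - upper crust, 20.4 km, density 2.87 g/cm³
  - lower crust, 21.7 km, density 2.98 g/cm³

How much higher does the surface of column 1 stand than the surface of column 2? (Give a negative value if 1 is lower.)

−0.372 km

For any compensation level in the mantle, the mantle terms cancel and isostasy reduces to e = (Σt_1 − Σt_2) − (Σ(ρt)_1 − Σ(ρt)_2) / ρ_m.
Σt_1 = 34.8 km; Σt_2 = 45.99 km; Σ(ρt)_1 = 96.816; Σ(ρt)_2 = 133.0557 (in km·g/cm³).
e = (34.8 − 45.99) − (96.816 − 133.0557) / 3.35 = −0.372 km.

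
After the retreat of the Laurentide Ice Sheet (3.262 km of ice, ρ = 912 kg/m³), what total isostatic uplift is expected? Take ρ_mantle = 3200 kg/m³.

Removing the load lets mantle flow back in; uplift u satisfies ρ_ice t = ρ_m u.
u = t ρ_ice/ρ_m = 3.262 km × 912/3200 = 0.93 km.

0.93 km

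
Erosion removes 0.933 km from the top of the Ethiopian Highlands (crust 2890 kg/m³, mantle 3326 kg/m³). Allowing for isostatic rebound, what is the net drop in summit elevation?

0.122 km

Rebound u = e ρ_c/ρ_m = 0.933 km × 2890/3326 = 0.8107 km.
Net surface drop = e − u = 0.933 km − 0.8107 km = e (ρ_m − ρ_c)/ρ_m = 0.122 km.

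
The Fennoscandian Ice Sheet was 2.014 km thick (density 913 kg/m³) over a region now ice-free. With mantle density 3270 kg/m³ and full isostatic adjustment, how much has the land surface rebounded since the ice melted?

0.562 km

Removing the load lets mantle flow back in; uplift u satisfies ρ_ice t = ρ_m u.
u = t ρ_ice/ρ_m = 2.014 km × 913/3270 = 0.562 km.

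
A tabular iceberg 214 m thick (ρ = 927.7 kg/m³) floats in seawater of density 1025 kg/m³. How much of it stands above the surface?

Floating equilibrium: submerged depth d = t ρ_obj/ρ_fluid = 214 m × 927.7/1025 = 193.7 m.
Freeboard = t − d = 214 m − 193.7 m = 20.3 m.

20.3 m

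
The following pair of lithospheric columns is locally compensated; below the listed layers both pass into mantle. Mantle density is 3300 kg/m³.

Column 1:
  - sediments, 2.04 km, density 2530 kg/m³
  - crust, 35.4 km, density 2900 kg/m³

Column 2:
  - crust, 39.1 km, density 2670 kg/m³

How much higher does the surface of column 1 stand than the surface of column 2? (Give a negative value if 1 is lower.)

−2.7 km

For any compensation level in the mantle, the mantle terms cancel and isostasy reduces to e = (Σt_1 − Σt_2) − (Σ(ρt)_1 − Σ(ρt)_2) / ρ_m.
Σt_1 = 37.44 km; Σt_2 = 39.1 km; Σ(ρt)_1 = 107821.2; Σ(ρt)_2 = 104397 (in km·kg/m³).
e = (37.44 − 39.1) − (107821.2 − 104397) / 3300 = −2.7 km.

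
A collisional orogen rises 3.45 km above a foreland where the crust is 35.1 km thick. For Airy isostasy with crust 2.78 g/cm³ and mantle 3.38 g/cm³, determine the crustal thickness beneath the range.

54.5 km

Root depth r = h ρ_c / (ρ_m − ρ_c) = 3.45 km × 2.78 / 0.6 = 15.98 km.
Total thickness = T + h + r = 35.1 km + 3.45 km + 15.98 km = 54.5 km.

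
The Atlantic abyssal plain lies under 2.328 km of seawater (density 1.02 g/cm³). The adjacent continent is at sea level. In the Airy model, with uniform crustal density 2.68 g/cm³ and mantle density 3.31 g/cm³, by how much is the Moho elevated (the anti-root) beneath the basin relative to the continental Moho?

For local isostatic compensation: replacing crust with seawater at the top is compensated by replacing crust with mantle at the base: d (ρ_c − ρ_w) = a (ρ_m − ρ_c).
a = d (ρ_c − ρ_w)/(ρ_m − ρ_c) = 2.328 km × 1.66/0.63 = 6.13 km.

6.13 km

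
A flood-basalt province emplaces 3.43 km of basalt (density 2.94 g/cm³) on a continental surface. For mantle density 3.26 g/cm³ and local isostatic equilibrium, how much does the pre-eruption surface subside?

3.09 km

Subaerial loading: s = t ρ_load / ρ_m.
s = 3.43 km × 2.94/3.26 = 3.09 km.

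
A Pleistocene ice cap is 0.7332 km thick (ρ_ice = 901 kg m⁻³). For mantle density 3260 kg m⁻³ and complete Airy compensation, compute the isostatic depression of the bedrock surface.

By Archimedes' principle applied to the lithosphere: the ice load ρ_ice t is balanced by mantle displaced below, ρ_m s.
s = t ρ_ice / ρ_m = 0.7332 km × 901/3260 = 0.203 km.

0.203 km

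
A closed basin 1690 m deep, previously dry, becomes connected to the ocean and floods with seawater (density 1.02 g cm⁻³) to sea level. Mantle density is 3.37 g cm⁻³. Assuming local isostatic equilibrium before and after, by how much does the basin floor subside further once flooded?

734 m

After flooding the water column is d + s deep. Its weight must equal the weight of mantle displaced by the extra subsidence s: (d + s) ρ_w = s ρ_m.
s = d ρ_w / (ρ_m − ρ_w) = 1690 m × 1.02/(3.37 − 1.02) = 734 m.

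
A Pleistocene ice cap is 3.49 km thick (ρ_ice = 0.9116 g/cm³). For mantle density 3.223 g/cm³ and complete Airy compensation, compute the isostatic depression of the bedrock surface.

For local isostatic compensation: the ice load ρ_ice t is balanced by mantle displaced below, ρ_m s.
s = t ρ_ice / ρ_m = 3.49 km × 0.9116/3.223 = 0.987 km.

0.987 km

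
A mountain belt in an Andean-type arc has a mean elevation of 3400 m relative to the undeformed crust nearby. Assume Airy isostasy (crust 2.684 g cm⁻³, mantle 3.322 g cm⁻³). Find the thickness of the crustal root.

14300 m

By Archimedes' principle applied to the lithosphere: the weight of the topography is balanced by the buoyancy of the root, ρ_c h = (ρ_m − ρ_c) r.
r = h · ρ_c / (ρ_m − ρ_c) = 3400 m × 2.684 / (3.322 − 2.684) = 14300 m.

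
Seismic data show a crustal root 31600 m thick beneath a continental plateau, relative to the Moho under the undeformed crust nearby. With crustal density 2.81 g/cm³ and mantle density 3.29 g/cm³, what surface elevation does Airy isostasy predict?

5400 m

For local isostatic compensation: ρ_c h = (ρ_m − ρ_c) r.
h = r (ρ_m − ρ_c) / ρ_c = 31600 m × (3.29 − 2.81) / 2.81 = 5400 m.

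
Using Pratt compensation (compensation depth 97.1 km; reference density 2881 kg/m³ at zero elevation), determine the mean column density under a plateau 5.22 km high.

2730 kg/m³

Pratt balance: ρ_ref D = ρ (D + h).
ρ = ρ_ref D/(D + h) = 2881 × 97.1 km/(97.1 km + 5.22 km) = 2730 kg/m³.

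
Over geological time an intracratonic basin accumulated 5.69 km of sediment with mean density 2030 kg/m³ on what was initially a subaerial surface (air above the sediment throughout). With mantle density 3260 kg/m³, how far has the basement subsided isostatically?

Subaerial load: s = t ρ_sed / ρ_m = 5.69 km × 2030/3260 = 3.54 km.

3.54 km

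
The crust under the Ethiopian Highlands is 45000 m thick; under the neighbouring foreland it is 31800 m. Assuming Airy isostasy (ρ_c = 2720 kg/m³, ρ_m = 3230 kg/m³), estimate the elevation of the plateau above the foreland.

Excess crust Δ = 45000 m − 31800 m = 13200 m, split between elevation h and root r with h + r = Δ.
Airy balance ρ_c h = (ρ_m − ρ_c) r gives r = h ρ_c/(ρ_m − ρ_c), so h (1 + ρ_c/(ρ_m − ρ_c)) = Δ, i.e. h = Δ (ρ_m − ρ_c)/ρ_m.
h = 13200 m × 510/3230 = 2080 m.

2080 m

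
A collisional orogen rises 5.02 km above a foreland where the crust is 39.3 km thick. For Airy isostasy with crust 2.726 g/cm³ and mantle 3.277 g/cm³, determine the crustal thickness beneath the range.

Root depth r = h ρ_c / (ρ_m − ρ_c) = 5.02 km × 2.726 / 0.551 = 24.84 km.
Total thickness = T + h + r = 39.3 km + 5.02 km + 24.84 km = 69.2 km.

69.2 km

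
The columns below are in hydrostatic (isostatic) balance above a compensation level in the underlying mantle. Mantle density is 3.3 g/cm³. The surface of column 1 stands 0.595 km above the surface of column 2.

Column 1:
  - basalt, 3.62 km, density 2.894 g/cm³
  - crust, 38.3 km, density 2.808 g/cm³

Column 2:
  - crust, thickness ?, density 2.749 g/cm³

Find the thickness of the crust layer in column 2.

Take the compensation level at the base of the deeper column (depth z_c below the surface of column 1) and equate Σ ρ_i t_i down to z_c; mantle fills any gap and the z_c terms cancel.
Column 1: 3.62×2.894 + 38.3×2.808 + (z_c − 41.92)×3.3
Column 2: 0.595×0 + x×2.749 + (z_c − 0.595 − 0 − x)×3.3
The z_c×3.3 term appears on both sides and cancels. Collect the known terms of each column as K = Σ(ρt)_known − 3.3 × (depth of known layers): K_1 = 118.02268 − 3.3×41.92 = −20.31332; K_2 = 0 − 3.3×(0.595 + 0) = −1.9635.
Balance: K_1 = K_2 − x×(3.3 − 2.749), so x = (K_2 − K_1)/(3.3 − 2.749) = 18.3498/0.551 = 33.3 km.

33.3 km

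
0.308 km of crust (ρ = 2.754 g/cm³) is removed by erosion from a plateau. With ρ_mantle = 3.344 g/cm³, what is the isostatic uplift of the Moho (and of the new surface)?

Unloading: uplift u = e ρ_c/ρ_m = 0.308 km × 2.754/3.344 = 0.254 km.

0.254 km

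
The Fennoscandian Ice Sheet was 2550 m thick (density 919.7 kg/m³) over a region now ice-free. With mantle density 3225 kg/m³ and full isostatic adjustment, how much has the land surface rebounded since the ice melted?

727 m

Removing the load lets mantle flow back in; uplift u satisfies ρ_ice t = ρ_m u.
u = t ρ_ice/ρ_m = 2550 m × 919.7/3225 = 727 m.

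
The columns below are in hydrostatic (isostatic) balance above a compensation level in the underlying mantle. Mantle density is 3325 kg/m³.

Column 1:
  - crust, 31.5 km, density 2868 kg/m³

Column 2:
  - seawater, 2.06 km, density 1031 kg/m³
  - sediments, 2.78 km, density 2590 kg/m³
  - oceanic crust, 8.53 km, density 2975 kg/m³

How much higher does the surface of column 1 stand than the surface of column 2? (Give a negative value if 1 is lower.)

For any compensation level in the mantle, the mantle terms cancel and isostasy reduces to e = (Σt_1 − Σt_2) − (Σ(ρt)_1 − Σ(ρt)_2) / ρ_m.
Σt_1 = 31.5 km; Σt_2 = 13.37 km; Σ(ρt)_1 = 90342; Σ(ρt)_2 = 34700.81 (in km·kg/m³).
e = (31.5 − 13.37) − (90342 − 34700.81) / 3325 = 1.4 km.

1.4 km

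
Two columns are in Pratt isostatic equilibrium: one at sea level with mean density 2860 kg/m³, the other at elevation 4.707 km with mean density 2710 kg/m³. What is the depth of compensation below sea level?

ρ_ref D = ρ (D + h) → D (ρ_ref − ρ) = ρ h.
D = ρ h/(ρ_ref − ρ) = 2710 × 4.707 km/(2860 − 2710) = 85 km.

85 km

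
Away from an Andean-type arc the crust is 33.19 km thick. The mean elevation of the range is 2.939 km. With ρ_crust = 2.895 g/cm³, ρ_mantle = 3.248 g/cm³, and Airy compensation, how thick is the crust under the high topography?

Root depth r = h ρ_c / (ρ_m − ρ_c) = 2.939 km × 2.895 / 0.353 = 24.1 km.
Total thickness = T + h + r = 33.19 km + 2.939 km + 24.1 km = 60.2 km.

60.2 km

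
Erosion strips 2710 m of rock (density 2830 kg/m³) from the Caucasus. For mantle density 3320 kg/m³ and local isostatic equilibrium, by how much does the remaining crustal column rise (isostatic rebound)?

2310 m

Unloading: uplift u = e ρ_c/ρ_m = 2710 m × 2830/3320 = 2310 m.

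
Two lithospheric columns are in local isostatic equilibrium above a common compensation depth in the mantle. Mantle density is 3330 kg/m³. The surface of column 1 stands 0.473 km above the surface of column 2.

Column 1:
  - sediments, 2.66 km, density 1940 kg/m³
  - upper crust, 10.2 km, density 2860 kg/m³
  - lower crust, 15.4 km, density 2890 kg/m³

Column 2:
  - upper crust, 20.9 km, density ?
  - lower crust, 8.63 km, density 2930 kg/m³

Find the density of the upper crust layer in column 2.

Take the compensation level at the base of the deeper column (depth z_c below the surface of column 1) and equate Σ ρ_i t_i down to z_c; mantle fills any gap and the z_c terms cancel.
Column 1: 2.66×1940 + 10.2×2860 + 15.4×2890 + (z_c − 28.26)×3330
Column 2: 0.473×0 + 20.9×ρ + 8.63×2930 + (z_c − 0.473 − 29.53)×3330
The z_c×3330 term appears on both sides and cancels. Collect the known terms of each column as K = Σ(ρt)_known − 3330 × (depth of known layers): K_1 = 78838.4 − 3330×28.26 = −15267.4; K_2 = 25285.9 − 3330×(0.473 + 29.53) = −74624.09.
Balance: K_1 = K_2 + 20.9×ρ, so ρ = (K_1 − K_2)/20.9 = 59356.7/20.9 = 2840 kg/m³.

2840 kg/m³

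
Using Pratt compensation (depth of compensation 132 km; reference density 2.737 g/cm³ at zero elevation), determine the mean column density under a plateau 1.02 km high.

2.72 g/cm³

Pratt balance: ρ_ref D = ρ (D + h).
ρ = ρ_ref D/(D + h) = 2.737 × 132 km/(132 km + 1.02 km) = 2.72 g/cm³.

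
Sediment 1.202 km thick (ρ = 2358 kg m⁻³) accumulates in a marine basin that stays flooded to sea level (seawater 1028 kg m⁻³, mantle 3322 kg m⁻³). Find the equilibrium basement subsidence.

Submarine loading: the sediment displaces seawater, and the subsidence is in turn flooded, so s (ρ_m − ρ_w) = t (ρ_sed − ρ_w).
s = 1.202 km × (2358 − 1028) / (3322 − 1028) = 0.697 km.

0.697 km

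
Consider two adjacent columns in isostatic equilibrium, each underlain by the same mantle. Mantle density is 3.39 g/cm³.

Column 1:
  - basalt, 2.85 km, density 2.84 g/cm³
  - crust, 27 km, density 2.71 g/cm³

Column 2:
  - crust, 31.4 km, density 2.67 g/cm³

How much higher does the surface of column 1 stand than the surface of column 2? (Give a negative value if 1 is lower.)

For any compensation level in the mantle, the mantle terms cancel and isostasy reduces to e = (Σt_1 − Σt_2) − (Σ(ρt)_1 − Σ(ρt)_2) / ρ_m.
Σt_1 = 29.85 km; Σt_2 = 31.4 km; Σ(ρt)_1 = 81.264; Σ(ρt)_2 = 83.838 (in km·g/cm³).
e = (29.85 − 31.4) − (81.264 − 83.838) / 3.39 = −0.791 km.

−0.791 km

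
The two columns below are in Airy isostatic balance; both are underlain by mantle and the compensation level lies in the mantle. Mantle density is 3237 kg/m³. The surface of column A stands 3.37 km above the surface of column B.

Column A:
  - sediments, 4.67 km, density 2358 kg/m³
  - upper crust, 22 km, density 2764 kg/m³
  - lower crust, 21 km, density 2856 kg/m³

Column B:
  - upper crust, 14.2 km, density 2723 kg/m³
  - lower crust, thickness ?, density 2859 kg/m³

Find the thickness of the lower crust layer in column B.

Take the compensation level at the base of the deeper column (depth z_c below the surface of column A) and equate Σ ρ_i t_i down to z_c; mantle fills any gap and the z_c terms cancel.
Column A: 4.67×2358 + 22×2764 + 21×2856 + (z_c − 47.67)×3237
Column B: 3.37×0 + 14.2×2723 + x×2859 + (z_c − 3.37 − 14.2 − x)×3237
The z_c×3237 term appears on both sides and cancels. Collect the known terms of each column as K = Σ(ρt)_known − 3237 × (depth of known layers): K_A = 131795.86 − 3237×47.67 = −22511.93; K_B = 38666.6 − 3237×(3.37 + 14.2) = −18207.49.
Balance: K_A = K_B − x×(3237 − 2859), so x = (K_B − K_A)/(3237 − 2859) = 4304.44/378 = 11.4 km.

11.4 km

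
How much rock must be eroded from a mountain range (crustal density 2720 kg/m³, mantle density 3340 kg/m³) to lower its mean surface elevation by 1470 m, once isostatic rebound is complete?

Net drop Δ = e − u = e − e ρ_c/ρ_m = e (ρ_m − ρ_c)/ρ_m.
e = Δ ρ_m/(ρ_m − ρ_c) = 1470 m × 3340/620 = 7920 m.

7920 m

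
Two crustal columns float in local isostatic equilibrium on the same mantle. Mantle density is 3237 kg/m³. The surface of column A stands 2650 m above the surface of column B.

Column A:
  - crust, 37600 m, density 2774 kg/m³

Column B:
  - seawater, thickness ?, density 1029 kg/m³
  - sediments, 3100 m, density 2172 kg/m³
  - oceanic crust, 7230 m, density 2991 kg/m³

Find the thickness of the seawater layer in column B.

1700 m

Take the compensation level at the base of the deeper column (depth z_c below the surface of column A) and equate Σ ρ_i t_i down to z_c; mantle fills any gap and the z_c terms cancel.
Column A: 37600×2774 + (z_c − 37600)×3237
Column B: 2650×0 + x×1029 + 3100×2172 + 7230×2991 + (z_c − 2650 − 10330 − x)×3237
The z_c×3237 term appears on both sides and cancels. Collect the known terms of each column as K = Σ(ρt)_known − 3237 × (depth of known layers): K_A = 104302400 − 3237×37600 = −17408800; K_B = 28358130 − 3237×(2650 + 10330) = −13658130.
Balance: K_A = K_B − x×(3237 − 1029), so x = (K_B − K_A)/(3237 − 1029) = 3750670/2208 = 1700 m.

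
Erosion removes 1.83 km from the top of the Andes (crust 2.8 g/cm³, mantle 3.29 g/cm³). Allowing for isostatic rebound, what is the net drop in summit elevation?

Rebound u = e ρ_c/ρ_m = 1.83 km × 2.8/3.29 = 1.557 km.
Net surface drop = e − u = 1.83 km − 1.557 km = e (ρ_m − ρ_c)/ρ_m = 0.273 km.

0.273 km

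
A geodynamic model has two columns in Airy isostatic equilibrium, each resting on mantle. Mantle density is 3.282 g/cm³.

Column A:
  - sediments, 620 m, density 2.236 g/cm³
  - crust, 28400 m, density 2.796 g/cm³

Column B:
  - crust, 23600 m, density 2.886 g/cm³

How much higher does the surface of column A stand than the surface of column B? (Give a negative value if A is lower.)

1560 m

For any compensation level in the mantle, the mantle terms cancel and isostasy reduces to e = (Σt_A − Σt_B) − (Σ(ρt)_A − Σ(ρt)_B) / ρ_m.
Σt_A = 29020 m; Σt_B = 23600 m; Σ(ρt)_A = 80792.72; Σ(ρt)_B = 68109.6 (in m·g/cm³).
e = (29020 − 23600) − (80792.72 − 68109.6) / 3.282 = 1560 m.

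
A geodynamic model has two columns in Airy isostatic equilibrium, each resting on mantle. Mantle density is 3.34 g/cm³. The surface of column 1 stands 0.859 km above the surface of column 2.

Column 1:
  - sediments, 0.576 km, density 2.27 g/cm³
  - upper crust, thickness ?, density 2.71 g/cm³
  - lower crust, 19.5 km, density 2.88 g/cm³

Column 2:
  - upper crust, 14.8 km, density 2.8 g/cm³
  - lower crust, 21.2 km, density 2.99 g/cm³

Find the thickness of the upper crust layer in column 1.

Take the compensation level at the base of the deeper column (depth z_c below the surface of column 1) and equate Σ ρ_i t_i down to z_c; mantle fills any gap and the z_c terms cancel.
Column 1: 0.576×2.27 + x×2.71 + 19.5×2.88 + (z_c − 20.076 − x)×3.34
Column 2: 0.859×0 + 14.8×2.8 + 21.2×2.99 + (z_c − 0.859 − 36)×3.34
The z_c×3.34 term appears on both sides and cancels. Collect the known terms of each column as K = Σ(ρt)_known − 3.34 × (depth of known layers): K_1 = 57.46752 − 3.34×20.076 = −9.58632; K_2 = 104.828 − 3.34×(0.859 + 36) = −18.28106.
Balance: K_1 − x×(3.34 − 2.71) = K_2, so x = (K_1 − K_2)/(3.34 − 2.71) = 8.69474/0.63 = 13.8 km.

13.8 km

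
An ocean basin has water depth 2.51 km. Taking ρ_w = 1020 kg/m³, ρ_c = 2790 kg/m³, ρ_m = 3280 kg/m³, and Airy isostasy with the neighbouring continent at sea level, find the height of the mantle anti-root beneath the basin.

Isostatic balance requires: replacing crust with seawater at the top is compensated by replacing crust with mantle at the base: d (ρ_c − ρ_w) = a (ρ_m − ρ_c).
a = d (ρ_c − ρ_w)/(ρ_m − ρ_c) = 2.51 km × 1770/490 = 9.07 km.

9.07 km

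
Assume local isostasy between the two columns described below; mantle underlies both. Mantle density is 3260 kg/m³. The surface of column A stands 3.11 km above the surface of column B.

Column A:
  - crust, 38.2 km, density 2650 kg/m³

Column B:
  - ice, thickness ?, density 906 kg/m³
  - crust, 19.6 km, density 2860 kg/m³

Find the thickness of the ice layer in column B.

2.26 km

Take the compensation level at the base of the deeper column (depth z_c below the surface of column A) and equate Σ ρ_i t_i down to z_c; mantle fills any gap and the z_c terms cancel.
Column A: 38.2×2650 + (z_c − 38.2)×3260
Column B: 3.11×0 + x×906 + 19.6×2860 + (z_c − 3.11 − 19.6 − x)×3260
The z_c×3260 term appears on both sides and cancels. Collect the known terms of each column as K = Σ(ρt)_known − 3260 × (depth of known layers): K_A = 101230 − 3260×38.2 = −23302; K_B = 56056 − 3260×(3.11 + 19.6) = −17978.6.
Balance: K_A = K_B − x×(3260 − 906), so x = (K_B − K_A)/(3260 − 906) = 5323.4/2354 = 2.26 km.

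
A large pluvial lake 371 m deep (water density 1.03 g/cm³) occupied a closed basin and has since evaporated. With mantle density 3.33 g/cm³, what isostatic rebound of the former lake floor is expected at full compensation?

u = d ρ_w/ρ_m = 371 m × 1.03/3.33 = 115 m.

115 m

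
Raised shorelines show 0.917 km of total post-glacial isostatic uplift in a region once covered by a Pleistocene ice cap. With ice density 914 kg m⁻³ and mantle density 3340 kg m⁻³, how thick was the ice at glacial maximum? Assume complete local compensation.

3.35 km

u = t ρ_ice/ρ_m → t = u ρ_m/ρ_ice = 0.917 km × 3340/914 = 3.35 km.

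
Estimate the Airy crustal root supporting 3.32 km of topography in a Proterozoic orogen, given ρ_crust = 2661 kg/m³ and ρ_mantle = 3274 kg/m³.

14.4 km

In Airy isostatic equilibrium: the weight of the topography is balanced by the buoyancy of the root, ρ_c h = (ρ_m − ρ_c) r.
r = h · ρ_c / (ρ_m − ρ_c) = 3.32 km × 2661 / (3274 − 2661) = 14.4 km.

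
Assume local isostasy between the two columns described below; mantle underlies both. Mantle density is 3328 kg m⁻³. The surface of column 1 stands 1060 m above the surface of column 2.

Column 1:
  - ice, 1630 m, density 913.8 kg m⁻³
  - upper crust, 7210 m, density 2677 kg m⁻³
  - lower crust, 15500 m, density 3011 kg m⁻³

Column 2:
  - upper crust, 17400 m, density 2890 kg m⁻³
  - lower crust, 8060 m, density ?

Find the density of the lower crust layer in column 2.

3030 kg m⁻³

Take the compensation level at the base of the deeper column (depth z_c below the surface of column 1) and equate Σ ρ_i t_i down to z_c; mantle fills any gap and the z_c terms cancel.
Column 1: 1630×913.8 + 7210×2677 + 15500×3011 + (z_c − 24340)×3328
Column 2: 1060×0 + 17400×2890 + 8060×ρ + (z_c − 1060 − 25460)×3328
The z_c×3328 term appears on both sides and cancels. Collect the known terms of each column as K = Σ(ρt)_known − 3328 × (depth of known layers): K_1 = 67461164 − 3328×24340 = −13542356; K_2 = 50286000 − 3328×(1060 + 25460) = −37972560.
Balance: K_1 = K_2 + 8060×ρ, so ρ = (K_1 − K_2)/8060 = 24430200/8060 = 3030 kg m⁻³.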